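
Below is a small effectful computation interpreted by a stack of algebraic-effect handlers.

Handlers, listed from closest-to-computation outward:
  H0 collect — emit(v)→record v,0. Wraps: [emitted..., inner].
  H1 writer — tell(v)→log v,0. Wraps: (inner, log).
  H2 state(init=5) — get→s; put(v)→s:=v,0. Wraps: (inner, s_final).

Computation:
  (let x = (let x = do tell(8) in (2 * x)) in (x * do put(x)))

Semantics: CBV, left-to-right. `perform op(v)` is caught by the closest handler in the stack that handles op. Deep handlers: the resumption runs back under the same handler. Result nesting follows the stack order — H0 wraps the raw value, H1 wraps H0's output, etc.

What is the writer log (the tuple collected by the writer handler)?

Step-by-step:
tell(8) @ H1 ⇒ log+=8
put(0) @ H2 ⇒ s:=0
H0 returns [0]
H1 returns ([0], (8))
H2 returns (([0], (8)), 0)
= (([0], (8)), 0)

Answer: (8)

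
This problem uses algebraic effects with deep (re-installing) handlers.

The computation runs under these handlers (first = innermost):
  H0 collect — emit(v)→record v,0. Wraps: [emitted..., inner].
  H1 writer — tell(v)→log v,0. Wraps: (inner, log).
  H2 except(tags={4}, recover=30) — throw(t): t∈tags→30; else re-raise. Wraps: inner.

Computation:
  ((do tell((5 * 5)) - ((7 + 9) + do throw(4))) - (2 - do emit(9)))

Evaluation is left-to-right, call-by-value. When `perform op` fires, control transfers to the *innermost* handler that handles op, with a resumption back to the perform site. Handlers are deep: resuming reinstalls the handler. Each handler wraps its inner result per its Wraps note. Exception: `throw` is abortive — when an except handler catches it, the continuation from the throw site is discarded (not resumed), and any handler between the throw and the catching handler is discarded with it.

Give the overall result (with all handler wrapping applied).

Evaluation trace:
tell(25) @ H1 ⇒ log+=25
throw(4) @ H2 caught ⇒ 30
= 30

Answer: 30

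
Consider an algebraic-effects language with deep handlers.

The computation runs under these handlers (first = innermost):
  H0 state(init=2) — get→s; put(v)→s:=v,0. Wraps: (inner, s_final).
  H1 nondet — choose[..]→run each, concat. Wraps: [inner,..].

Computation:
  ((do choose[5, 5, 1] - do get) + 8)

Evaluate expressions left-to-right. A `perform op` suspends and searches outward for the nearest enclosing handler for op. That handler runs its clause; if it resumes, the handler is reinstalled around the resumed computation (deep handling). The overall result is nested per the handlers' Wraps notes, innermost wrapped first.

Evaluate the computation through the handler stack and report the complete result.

Answer: [(11, 2), (11, 2), (7, 2)]

Working:
choose[5, 5, 1] @ H1
  branch[0] choose=5:
    get @ H0 ⇒ 2
    H0 returns (11, 2)
    H1 returns [(11, 2)]
  branch[1] choose=5:
    get @ H0 ⇒ 2
    H0 returns (11, 2)
    H1 returns [(11, 2)]
  branch[2] choose=1:
    get @ H0 ⇒ 2
    H0 returns (7, 2)
    H1 returns [(7, 2)]
= [(11, 2), (11, 2), (7, 2)]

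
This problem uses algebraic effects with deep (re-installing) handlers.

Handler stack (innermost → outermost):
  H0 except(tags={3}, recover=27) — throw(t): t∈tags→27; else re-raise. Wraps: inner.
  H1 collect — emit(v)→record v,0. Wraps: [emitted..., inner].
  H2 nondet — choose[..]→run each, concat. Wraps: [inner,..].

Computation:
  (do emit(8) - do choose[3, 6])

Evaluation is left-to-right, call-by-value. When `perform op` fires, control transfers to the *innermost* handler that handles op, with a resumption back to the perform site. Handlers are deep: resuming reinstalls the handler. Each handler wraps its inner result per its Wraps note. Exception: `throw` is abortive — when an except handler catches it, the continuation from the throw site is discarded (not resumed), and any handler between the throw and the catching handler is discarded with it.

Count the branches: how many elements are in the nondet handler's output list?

Step-by-step:
emit(8) @ H1 ⇒ out+=8
choose[3, 6] @ H2
  branch[0] choose=3:
    H0 returns -3
    H1 returns [8, -3]
    H2 returns [[8, -3]]
  branch[1] choose=6:
    H0 returns -6
    H1 returns [8, -6]
    H2 returns [[8, -6]]
= [[8, -3], [8, -6]]

Answer: 2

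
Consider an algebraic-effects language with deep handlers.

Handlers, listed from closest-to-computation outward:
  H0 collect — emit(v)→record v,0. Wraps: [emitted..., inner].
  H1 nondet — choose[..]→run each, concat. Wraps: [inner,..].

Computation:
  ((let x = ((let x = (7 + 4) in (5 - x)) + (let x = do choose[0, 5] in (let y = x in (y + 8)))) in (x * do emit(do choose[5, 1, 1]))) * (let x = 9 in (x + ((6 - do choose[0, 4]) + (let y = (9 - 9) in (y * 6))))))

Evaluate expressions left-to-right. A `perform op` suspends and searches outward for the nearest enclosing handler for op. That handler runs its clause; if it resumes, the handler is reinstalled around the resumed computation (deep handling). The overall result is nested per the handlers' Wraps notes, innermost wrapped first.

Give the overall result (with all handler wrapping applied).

Answer: [[5, 0], [5, 0], [1, 0], [1, 0], [1, 0], [1, 0], [5, 0], [5, 0], [1, 0], [1, 0], [1, 0], [1, 0]]

Evaluation trace:
choose[0, 5] @ H1
  branch[0] choose=0:
    choose[5, 1, 1] @ H1
      branch[0] choose=5:
        emit(5) @ H0 ⇒ out+=5
        choose[0, 4] @ H1
          branch[0] choose=0:
            H0 returns [5, 0]
            H1 returns [[5, 0]]
          branch[1] choose=4:
            H0 returns [5, 0]
            H1 returns [[5, 0]]
      branch[1] choose=1:
        emit(1) @ H0 ⇒ out+=1
        choose[0, 4] @ H1
          branch[0] choose=0:
            H0 returns [1, 0]
            H1 returns [[1, 0]]
          branch[1] choose=4:
            H0 returns [1, 0]
            H1 returns [[1, 0]]
      branch[2] choose=1:
        emit(1) @ H0 ⇒ out+=1
        choose[0, 4] @ H1
          branch[0] choose=0:
            H0 returns [1, 0]
            H1 returns [[1, 0]]
          branch[1] choose=4:
            H0 returns [1, 0]
            H1 returns [[1, 0]]
  branch[1] choose=5:
    choose[5, 1, 1] @ H1
      branch[0] choose=5:
        emit(5) @ H0 ⇒ out+=5
        choose[0, 4] @ H1
          branch[0] choose=0:
            H0 returns [5, 0]
            H1 returns [[5, 0]]
          branch[1] choose=4:
            H0 returns [5, 0]
            H1 returns [[5, 0]]
      branch[1] choose=1:
        emit(1) @ H0 ⇒ out+=1
        choose[0, 4] @ H1
          branch[0] choose=0:
            H0 returns [1, 0]
            H1 returns [[1, 0]]
          branch[1] choose=4:
            H0 returns [1, 0]
            H1 returns [[1, 0]]
      branch[2] choose=1:
        emit(1) @ H0 ⇒ out+=1
        choose[0, 4] @ H1
          branch[0] choose=0:
            H0 returns [1, 0]
            H1 returns [[1, 0]]
          branch[1] choose=4:
            H0 returns [1, 0]
            H1 returns [[1, 0]]
= [[5, 0], [5, 0], [1, 0], [1, 0], [1, 0], [1, 0], [5, 0], [5, 0], [1, 0], [1, 0], [1, 0], [1, 0]]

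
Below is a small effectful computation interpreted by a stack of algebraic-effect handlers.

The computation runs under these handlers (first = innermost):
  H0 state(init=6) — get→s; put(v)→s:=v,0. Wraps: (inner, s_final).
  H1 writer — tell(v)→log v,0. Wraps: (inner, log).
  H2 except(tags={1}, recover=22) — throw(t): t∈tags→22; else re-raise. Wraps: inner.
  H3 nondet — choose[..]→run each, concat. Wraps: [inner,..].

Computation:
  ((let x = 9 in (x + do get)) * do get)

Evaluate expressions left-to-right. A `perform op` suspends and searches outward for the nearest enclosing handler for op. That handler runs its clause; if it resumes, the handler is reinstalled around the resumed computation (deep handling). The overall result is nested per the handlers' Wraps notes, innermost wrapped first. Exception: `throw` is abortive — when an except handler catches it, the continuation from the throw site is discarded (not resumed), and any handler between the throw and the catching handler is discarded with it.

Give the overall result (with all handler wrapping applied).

Answer: [((90, 6), ())]

Step-by-step:
get @ H0 ⇒ 6
get @ H0 ⇒ 6
H0 returns (90, 6)
H1 returns ((90, 6), ())
H2 returns ((90, 6), ())
H3 returns [((90, 6), ())]
= [((90, 6), ())]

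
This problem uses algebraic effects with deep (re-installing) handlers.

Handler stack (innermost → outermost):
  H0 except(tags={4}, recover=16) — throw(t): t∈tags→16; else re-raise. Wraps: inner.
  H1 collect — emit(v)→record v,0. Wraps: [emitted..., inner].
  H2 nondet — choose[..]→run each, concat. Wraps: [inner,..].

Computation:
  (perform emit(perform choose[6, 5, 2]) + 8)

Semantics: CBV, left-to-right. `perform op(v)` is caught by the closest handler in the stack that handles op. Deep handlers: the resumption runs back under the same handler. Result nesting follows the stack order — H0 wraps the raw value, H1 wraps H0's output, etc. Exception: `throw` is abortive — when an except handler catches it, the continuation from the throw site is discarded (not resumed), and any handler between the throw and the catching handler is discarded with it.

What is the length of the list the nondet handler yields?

Working:
choose[6, 5, 2] @ H2
  branch[0] choose=6:
    emit(6) @ H1 ⇒ out+=6
    H0 returns 8
    H1 returns [6, 8]
    H2 returns [[6, 8]]
  branch[1] choose=5:
    emit(5) @ H1 ⇒ out+=5
    H0 returns 8
    H1 returns [5, 8]
    H2 returns [[5, 8]]
  branch[2] choose=2:
    emit(2) @ H1 ⇒ out+=2
    H0 returns 8
    H1 returns [2, 8]
    H2 returns [[2, 8]]
= [[6, 8], [5, 8], [2, 8]]

Answer: 3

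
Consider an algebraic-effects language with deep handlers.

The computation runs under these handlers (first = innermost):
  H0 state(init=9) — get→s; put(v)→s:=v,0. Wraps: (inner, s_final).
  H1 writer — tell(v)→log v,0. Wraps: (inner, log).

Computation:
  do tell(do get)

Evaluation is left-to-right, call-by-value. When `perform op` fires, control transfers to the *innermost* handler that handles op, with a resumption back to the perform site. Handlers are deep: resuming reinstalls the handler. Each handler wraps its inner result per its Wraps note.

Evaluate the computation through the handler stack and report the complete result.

Step-by-step:
get @ H0 ⇒ 9
tell(9) @ H1 ⇒ log+=9
H0 returns (0, 9)
H1 returns ((0, 9), (9))
= ((0, 9), (9))

Answer: ((0, 9), (9))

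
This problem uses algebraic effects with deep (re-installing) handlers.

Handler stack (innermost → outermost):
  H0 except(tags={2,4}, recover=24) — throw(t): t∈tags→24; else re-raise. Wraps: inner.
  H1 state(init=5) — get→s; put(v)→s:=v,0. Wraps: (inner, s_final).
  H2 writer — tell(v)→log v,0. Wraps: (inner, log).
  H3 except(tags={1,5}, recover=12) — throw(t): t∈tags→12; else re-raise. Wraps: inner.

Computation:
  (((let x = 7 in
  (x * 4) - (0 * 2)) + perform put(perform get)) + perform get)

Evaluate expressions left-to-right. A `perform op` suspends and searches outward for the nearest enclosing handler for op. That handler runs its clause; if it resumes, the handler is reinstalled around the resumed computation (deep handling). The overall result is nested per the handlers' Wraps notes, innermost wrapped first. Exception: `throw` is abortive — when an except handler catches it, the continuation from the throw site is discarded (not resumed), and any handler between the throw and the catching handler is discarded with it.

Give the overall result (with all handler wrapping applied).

Working:
get @ H1 ⇒ 5
put(5) @ H1 ⇒ s:=5
get @ H1 ⇒ 5
H0 returns 33
H1 returns (33, 5)
H2 returns ((33, 5), ())
H3 returns ((33, 5), ())
= ((33, 5), ())

Answer: ((33, 5), ())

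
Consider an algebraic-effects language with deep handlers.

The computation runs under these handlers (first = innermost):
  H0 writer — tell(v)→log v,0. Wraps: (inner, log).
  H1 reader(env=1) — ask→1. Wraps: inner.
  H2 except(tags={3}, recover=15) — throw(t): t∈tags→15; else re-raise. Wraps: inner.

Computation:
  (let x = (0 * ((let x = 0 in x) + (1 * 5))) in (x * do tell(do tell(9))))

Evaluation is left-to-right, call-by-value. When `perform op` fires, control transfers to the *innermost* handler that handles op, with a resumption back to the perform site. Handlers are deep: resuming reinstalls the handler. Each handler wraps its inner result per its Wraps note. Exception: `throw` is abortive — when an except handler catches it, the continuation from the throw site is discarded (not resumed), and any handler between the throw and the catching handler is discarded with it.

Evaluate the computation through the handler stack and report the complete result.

Step-by-step:
tell(9) @ H0 ⇒ log+=9
tell(0) @ H0 ⇒ log+=0
H0 returns (0, (9, 0))
H1 returns (0, (9, 0))
H2 returns (0, (9, 0))
= (0, (9, 0))

Answer: (0, (9, 0))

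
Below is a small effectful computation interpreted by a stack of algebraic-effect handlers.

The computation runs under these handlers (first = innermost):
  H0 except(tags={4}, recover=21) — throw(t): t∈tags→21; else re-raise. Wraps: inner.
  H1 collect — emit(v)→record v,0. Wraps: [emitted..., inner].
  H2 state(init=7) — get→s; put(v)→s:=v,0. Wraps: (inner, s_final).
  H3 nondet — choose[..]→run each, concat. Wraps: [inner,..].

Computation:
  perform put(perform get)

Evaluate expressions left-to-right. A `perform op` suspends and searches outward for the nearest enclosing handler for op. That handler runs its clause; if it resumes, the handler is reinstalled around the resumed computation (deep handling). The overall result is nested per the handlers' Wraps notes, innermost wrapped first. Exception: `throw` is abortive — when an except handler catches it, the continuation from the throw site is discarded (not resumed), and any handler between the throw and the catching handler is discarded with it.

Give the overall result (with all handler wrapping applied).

Answer: [([0], 7)]

Working:
get @ H2 ⇒ 7
put(7) @ H2 ⇒ s:=7
H0 returns 0
H1 returns [0]
H2 returns ([0], 7)
H3 returns [([0], 7)]
= [([0], 7)]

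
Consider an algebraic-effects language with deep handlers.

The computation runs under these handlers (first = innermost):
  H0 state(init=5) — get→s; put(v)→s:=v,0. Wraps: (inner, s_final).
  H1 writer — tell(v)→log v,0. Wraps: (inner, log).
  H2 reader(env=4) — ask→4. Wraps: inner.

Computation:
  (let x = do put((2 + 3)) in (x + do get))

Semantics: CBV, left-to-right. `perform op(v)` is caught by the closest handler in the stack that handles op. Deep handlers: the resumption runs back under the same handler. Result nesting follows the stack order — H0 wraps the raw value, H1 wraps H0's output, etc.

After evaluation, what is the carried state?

Evaluation trace:
put(5) @ H0 ⇒ s:=5
get @ H0 ⇒ 5
H0 returns (5, 5)
H1 returns ((5, 5), ())
H2 returns ((5, 5), ())
= ((5, 5), ())

Answer: 5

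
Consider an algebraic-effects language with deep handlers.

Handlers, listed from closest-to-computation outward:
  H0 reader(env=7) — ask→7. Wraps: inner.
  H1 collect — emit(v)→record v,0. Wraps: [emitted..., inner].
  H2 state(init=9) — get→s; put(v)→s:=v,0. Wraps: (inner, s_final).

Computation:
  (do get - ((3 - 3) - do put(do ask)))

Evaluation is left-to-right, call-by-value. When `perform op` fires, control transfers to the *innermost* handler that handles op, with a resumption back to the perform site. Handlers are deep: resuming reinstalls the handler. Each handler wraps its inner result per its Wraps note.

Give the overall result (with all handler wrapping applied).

Working:
get @ H2 ⇒ 9
ask @ H0 ⇒ 7
put(7) @ H2 ⇒ s:=7
H0 returns 9
H1 returns [9]
H2 returns ([9], 7)
= ([9], 7)

Answer: ([9], 7)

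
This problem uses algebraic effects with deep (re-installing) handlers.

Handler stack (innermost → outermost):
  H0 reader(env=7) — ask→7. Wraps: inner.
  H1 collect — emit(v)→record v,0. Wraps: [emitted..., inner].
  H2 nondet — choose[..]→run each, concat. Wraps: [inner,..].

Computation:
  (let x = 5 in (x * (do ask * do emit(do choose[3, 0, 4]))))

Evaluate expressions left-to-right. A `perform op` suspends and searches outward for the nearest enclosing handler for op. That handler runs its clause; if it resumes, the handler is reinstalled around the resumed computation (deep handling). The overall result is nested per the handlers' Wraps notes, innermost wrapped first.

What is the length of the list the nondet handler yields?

Evaluation trace:
ask @ H0 ⇒ 7
choose[3, 0, 4] @ H2
  branch[0] choose=3:
    emit(3) @ H1 ⇒ out+=3
    H0 returns 0
    H1 returns [3, 0]
    H2 returns [[3, 0]]
  branch[1] choose=0:
    emit(0) @ H1 ⇒ out+=0
    H0 returns 0
    H1 returns [0, 0]
    H2 returns [[0, 0]]
  branch[2] choose=4:
    emit(4) @ H1 ⇒ out+=4
    H0 returns 0
    H1 returns [4, 0]
    H2 returns [[4, 0]]
= [[3, 0], [0, 0], [4, 0]]

Answer: 3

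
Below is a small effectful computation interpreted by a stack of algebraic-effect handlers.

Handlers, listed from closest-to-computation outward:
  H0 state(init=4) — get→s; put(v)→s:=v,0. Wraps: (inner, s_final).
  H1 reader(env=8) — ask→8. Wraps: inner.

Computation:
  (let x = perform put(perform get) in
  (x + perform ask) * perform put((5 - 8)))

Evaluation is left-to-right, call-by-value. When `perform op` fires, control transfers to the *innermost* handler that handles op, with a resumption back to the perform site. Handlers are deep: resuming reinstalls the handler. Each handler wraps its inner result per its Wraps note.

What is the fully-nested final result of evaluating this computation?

Evaluation trace:
get @ H0 ⇒ 4
put(4) @ H0 ⇒ s:=4
ask @ H1 ⇒ 8
put(-3) @ H0 ⇒ s:=-3
H0 returns (0, -3)
H1 returns (0, -3)
= (0, -3)

Answer: (0, -3)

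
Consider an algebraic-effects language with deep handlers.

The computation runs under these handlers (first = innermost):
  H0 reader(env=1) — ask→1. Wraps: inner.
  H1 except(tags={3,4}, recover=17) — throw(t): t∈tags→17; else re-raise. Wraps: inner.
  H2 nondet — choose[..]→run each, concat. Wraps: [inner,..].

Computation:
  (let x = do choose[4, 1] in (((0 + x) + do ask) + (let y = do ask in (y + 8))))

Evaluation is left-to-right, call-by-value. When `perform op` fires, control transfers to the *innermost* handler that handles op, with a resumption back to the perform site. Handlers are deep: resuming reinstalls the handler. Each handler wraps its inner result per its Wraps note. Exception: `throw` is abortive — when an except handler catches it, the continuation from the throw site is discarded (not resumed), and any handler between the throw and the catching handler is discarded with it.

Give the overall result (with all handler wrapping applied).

Answer: [14, 11]

Evaluation trace:
choose[4, 1] @ H2
  branch[0] choose=4:
    ask @ H0 ⇒ 1
    ask @ H0 ⇒ 1
    H0 returns 14
    H1 returns 14
    H2 returns [14]
  branch[1] choose=1:
    ask @ H0 ⇒ 1
    ask @ H0 ⇒ 1
    H0 returns 11
    H1 returns 11
    H2 returns [11]
= [14, 11]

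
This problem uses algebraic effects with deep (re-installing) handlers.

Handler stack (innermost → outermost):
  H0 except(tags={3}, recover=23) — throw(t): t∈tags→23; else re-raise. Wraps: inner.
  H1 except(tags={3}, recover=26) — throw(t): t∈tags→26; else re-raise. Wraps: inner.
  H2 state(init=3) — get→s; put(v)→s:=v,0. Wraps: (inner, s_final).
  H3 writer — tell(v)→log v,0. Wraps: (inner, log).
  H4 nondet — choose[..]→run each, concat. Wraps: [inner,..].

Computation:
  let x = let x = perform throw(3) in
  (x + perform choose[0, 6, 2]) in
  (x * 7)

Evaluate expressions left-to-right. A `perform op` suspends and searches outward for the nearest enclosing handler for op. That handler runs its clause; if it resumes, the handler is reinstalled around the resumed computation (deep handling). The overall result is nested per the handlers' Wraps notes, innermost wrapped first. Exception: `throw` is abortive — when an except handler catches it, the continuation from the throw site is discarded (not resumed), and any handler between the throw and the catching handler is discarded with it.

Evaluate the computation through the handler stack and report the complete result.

Evaluation trace:
throw(3) @ H0 caught ⇒ 23
H1 returns 23
H2 returns (23, 3)
H3 returns ((23, 3), ())
H4 returns [((23, 3), ())]
= [((23, 3), ())]

Answer: [((23, 3), ())]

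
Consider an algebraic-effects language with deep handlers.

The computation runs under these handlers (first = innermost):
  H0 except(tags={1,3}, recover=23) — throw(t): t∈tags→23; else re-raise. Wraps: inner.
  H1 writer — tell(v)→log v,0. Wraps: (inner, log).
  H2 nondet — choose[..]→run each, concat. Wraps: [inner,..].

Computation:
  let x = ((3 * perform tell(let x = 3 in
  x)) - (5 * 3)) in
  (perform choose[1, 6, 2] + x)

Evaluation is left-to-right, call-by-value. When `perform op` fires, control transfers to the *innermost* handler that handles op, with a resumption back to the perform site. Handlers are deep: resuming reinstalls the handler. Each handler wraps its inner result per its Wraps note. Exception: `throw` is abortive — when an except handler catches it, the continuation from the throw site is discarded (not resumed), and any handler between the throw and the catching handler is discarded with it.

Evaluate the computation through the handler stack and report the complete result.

Answer: [(-14, (3)), (-9, (3)), (-13, (3))]

Step-by-step:
tell(3) @ H1 ⇒ log+=3
choose[1, 6, 2] @ H2
  branch[0] choose=1:
    H0 returns -14
    H1 returns (-14, (3))
    H2 returns [(-14, (3))]
  branch[1] choose=6:
    H0 returns -9
    H1 returns (-9, (3))
    H2 returns [(-9, (3))]
  branch[2] choose=2:
    H0 returns -13
    H1 returns (-13, (3))
    H2 returns [(-13, (3))]
= [(-14, (3)), (-9, (3)), (-13, (3))]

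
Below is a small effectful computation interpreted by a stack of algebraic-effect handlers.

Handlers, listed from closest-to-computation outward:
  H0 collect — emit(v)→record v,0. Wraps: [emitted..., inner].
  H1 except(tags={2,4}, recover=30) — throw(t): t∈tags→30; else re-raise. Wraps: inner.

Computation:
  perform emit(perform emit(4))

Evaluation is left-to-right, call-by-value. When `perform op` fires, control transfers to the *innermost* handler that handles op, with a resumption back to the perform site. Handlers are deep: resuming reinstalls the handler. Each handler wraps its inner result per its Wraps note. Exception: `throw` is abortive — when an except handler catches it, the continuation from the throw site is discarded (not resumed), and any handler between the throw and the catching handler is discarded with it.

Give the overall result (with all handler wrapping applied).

Step-by-step:
emit(4) @ H0 ⇒ out+=4
emit(0) @ H0 ⇒ out+=0
H0 returns [4, 0, 0]
H1 returns [4, 0, 0]
= [4, 0, 0]

Answer: [4, 0, 0]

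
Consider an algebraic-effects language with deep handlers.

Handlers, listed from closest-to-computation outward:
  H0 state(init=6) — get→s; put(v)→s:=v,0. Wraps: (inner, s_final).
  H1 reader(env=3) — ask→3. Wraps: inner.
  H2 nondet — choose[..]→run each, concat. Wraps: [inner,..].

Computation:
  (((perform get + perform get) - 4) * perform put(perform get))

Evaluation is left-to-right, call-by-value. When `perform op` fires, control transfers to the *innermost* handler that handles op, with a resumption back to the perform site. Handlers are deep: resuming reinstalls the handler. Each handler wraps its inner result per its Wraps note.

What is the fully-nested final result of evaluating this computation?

Answer: [(0, 6)]

Evaluation trace:
get @ H0 ⇒ 6
get @ H0 ⇒ 6
get @ H0 ⇒ 6
put(6) @ H0 ⇒ s:=6
H0 returns (0, 6)
H1 returns (0, 6)
H2 returns [(0, 6)]
= [(0, 6)]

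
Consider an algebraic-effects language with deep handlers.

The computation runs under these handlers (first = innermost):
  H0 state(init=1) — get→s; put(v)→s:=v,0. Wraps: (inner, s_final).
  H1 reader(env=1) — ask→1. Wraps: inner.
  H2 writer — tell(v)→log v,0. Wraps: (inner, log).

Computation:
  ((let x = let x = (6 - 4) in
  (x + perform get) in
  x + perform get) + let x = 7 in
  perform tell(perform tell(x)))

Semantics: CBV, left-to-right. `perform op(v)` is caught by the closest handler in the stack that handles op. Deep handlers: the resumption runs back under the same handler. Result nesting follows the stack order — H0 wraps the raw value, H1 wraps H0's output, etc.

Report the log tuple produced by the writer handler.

Working:
get @ H0 ⇒ 1
get @ H0 ⇒ 1
tell(7) @ H2 ⇒ log+=7
tell(0) @ H2 ⇒ log+=0
H0 returns (4, 1)
H1 returns (4, 1)
H2 returns ((4, 1), (7, 0))
= ((4, 1), (7, 0))

Answer: (7, 0)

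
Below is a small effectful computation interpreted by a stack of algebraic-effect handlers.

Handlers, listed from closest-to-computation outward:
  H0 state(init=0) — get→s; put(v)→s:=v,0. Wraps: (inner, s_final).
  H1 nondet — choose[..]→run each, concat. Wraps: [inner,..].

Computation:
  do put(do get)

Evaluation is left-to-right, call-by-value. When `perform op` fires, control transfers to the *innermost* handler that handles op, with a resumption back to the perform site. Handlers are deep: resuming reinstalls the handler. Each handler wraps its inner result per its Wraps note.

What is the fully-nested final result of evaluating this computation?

Evaluation trace:
get @ H0 ⇒ 0
put(0) @ H0 ⇒ s:=0
H0 returns (0, 0)
H1 returns [(0, 0)]
= [(0, 0)]

Answer: [(0, 0)]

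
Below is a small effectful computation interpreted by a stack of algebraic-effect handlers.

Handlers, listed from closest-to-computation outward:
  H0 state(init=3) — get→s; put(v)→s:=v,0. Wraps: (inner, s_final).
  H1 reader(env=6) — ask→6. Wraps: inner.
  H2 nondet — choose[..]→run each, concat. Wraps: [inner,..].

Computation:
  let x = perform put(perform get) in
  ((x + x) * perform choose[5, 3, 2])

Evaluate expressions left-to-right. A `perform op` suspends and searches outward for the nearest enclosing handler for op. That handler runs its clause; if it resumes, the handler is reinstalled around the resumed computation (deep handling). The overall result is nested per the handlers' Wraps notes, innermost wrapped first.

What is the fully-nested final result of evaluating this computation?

Answer: [(0, 3), (0, 3), (0, 3)]

Step-by-step:
get @ H0 ⇒ 3
put(3) @ H0 ⇒ s:=3
choose[5, 3, 2] @ H2
  branch[0] choose=5:
    H0 returns (0, 3)
    H1 returns (0, 3)
    H2 returns [(0, 3)]
  branch[1] choose=3:
    H0 returns (0, 3)
    H1 returns (0, 3)
    H2 returns [(0, 3)]
  branch[2] choose=2:
    H0 returns (0, 3)
    H1 returns (0, 3)
    H2 returns [(0, 3)]
= [(0, 3), (0, 3), (0, 3)]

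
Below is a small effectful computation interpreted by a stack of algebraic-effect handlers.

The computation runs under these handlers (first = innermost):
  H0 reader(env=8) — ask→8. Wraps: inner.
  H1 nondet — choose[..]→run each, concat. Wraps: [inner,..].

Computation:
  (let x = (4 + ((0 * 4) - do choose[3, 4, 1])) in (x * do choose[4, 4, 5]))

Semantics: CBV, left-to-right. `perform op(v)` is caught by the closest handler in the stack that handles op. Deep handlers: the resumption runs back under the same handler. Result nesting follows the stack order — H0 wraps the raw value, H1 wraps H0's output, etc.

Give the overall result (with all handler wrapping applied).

Step-by-step:
choose[3, 4, 1] @ H1
  branch[0] choose=3:
    choose[4, 4, 5] @ H1
      branch[0] choose=4:
        H0 returns 4
        H1 returns [4]
      branch[1] choose=4:
        H0 returns 4
        H1 returns [4]
      branch[2] choose=5:
        H0 returns 5
        H1 returns [5]
  branch[1] choose=4:
    choose[4, 4, 5] @ H1
      branch[0] choose=4:
        H0 returns 0
        H1 returns [0]
      branch[1] choose=4:
        H0 returns 0
        H1 returns [0]
      branch[2] choose=5:
        H0 returns 0
        H1 returns [0]
  branch[2] choose=1:
    choose[4, 4, 5] @ H1
      branch[0] choose=4:
        H0 returns 12
        H1 returns [12]
      branch[1] choose=4:
        H0 returns 12
        H1 returns [12]
      branch[2] choose=5:
        H0 returns 15
        H1 returns [15]
= [4, 4, 5, 0, 0, 0, 12, 12, 15]

Answer: [4, 4, 5, 0, 0, 0, 12, 12, 15]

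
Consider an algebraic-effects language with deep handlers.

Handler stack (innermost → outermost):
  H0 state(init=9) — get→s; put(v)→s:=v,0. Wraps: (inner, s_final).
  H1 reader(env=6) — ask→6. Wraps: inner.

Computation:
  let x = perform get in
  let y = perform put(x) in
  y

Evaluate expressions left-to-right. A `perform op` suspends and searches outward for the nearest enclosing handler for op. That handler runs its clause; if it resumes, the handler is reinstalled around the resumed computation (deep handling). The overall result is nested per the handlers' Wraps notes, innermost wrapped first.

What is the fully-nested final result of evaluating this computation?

Answer: (0, 9)

Working:
get @ H0 ⇒ 9
put(9) @ H0 ⇒ s:=9
H0 returns (0, 9)
H1 returns (0, 9)
= (0, 9)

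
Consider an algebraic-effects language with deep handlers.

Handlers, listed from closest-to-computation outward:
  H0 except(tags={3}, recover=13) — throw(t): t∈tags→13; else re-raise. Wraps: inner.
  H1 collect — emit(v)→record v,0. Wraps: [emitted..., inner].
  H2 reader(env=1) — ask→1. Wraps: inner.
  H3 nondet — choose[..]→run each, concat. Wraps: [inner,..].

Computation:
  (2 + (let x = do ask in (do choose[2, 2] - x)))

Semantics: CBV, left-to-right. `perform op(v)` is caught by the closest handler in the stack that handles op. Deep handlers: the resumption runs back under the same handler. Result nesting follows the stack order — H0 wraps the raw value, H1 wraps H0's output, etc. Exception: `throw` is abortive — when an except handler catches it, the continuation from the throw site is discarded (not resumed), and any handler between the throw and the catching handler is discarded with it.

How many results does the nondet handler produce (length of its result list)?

Working:
ask @ H2 ⇒ 1
choose[2, 2] @ H3
  branch[0] choose=2:
    H0 returns 3
    H1 returns [3]
    H2 returns [3]
    H3 returns [[3]]
  branch[1] choose=2:
    H0 returns 3
    H1 returns [3]
    H2 returns [3]
    H3 returns [[3]]
= [[3], [3]]

Answer: 2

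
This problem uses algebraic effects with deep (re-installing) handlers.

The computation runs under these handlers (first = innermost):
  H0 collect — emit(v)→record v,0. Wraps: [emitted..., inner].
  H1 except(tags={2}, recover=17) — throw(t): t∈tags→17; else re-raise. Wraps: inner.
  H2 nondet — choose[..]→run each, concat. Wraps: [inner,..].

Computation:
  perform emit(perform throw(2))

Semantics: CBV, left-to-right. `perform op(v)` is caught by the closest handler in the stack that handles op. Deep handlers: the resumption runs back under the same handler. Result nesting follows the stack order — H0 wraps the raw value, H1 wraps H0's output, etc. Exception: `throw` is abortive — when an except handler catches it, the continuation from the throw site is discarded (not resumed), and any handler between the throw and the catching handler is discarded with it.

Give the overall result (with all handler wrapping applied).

Step-by-step:
throw(2) @ H1 caught ⇒ 17
H2 returns [17]
= [17]

Answer: [17]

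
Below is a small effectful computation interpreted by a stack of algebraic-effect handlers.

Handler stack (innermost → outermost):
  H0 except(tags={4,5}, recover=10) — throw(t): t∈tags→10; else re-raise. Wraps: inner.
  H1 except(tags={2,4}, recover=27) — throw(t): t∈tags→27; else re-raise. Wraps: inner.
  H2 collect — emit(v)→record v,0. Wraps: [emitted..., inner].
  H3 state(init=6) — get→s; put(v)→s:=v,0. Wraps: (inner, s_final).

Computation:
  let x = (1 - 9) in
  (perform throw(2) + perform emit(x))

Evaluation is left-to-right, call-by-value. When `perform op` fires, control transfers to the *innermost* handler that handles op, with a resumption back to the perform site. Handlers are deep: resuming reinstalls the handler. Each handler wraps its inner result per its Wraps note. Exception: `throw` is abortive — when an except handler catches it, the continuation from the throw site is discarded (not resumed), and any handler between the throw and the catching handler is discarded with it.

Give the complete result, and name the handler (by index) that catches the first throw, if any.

Step-by-step:
throw(2) @ H0 re-raised
throw(2) @ H1 caught ⇒ 27
H2 returns [27]
H3 returns ([27], 6)
= ([27], 6)

Answer: ([27], 6) ; first throw caught by: H1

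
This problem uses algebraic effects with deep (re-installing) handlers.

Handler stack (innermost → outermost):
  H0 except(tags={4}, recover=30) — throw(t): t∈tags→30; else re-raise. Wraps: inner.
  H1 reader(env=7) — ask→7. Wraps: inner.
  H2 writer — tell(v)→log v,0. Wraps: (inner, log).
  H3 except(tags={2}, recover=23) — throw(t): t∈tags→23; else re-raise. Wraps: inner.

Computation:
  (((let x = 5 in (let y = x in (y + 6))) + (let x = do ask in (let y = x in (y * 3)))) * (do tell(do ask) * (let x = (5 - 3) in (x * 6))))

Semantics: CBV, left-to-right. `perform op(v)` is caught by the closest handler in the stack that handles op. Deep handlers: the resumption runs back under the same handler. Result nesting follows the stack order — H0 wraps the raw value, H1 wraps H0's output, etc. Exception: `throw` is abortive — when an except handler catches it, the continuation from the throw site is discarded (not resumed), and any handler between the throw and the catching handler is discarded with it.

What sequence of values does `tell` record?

Evaluation trace:
ask @ H1 ⇒ 7
ask @ H1 ⇒ 7
tell(7) @ H2 ⇒ log+=7
H0 returns 0
H1 returns 0
H2 returns (0, (7))
H3 returns (0, (7))
= (0, (7))

Answer: (7)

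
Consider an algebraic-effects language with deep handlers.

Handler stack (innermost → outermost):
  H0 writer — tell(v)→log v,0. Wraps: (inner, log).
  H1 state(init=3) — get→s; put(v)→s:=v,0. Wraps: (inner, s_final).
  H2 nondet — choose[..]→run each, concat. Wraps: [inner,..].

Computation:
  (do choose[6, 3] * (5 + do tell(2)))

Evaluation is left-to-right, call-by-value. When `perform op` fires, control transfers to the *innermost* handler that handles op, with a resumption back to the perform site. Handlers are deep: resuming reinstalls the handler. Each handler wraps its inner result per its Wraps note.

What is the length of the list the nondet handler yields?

Answer: 2

Evaluation trace:
choose[6, 3] @ H2
  branch[0] choose=6:
    tell(2) @ H0 ⇒ log+=2
    H0 returns (30, (2))
    H1 returns ((30, (2)), 3)
    H2 returns [((30, (2)), 3)]
  branch[1] choose=3:
    tell(2) @ H0 ⇒ log+=2
    H0 returns (15, (2))
    H1 returns ((15, (2)), 3)
    H2 returns [((15, (2)), 3)]
= [((30, (2)), 3), ((15, (2)), 3)]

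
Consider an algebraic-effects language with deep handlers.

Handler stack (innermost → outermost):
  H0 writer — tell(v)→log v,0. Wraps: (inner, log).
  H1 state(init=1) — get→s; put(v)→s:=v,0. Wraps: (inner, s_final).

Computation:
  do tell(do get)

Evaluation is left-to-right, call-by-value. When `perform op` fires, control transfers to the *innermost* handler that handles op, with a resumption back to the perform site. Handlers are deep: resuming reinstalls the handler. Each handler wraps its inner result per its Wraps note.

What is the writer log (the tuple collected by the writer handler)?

Evaluation trace:
get @ H1 ⇒ 1
tell(1) @ H0 ⇒ log+=1
H0 returns (0, (1))
H1 returns ((0, (1)), 1)
= ((0, (1)), 1)

Answer: (1)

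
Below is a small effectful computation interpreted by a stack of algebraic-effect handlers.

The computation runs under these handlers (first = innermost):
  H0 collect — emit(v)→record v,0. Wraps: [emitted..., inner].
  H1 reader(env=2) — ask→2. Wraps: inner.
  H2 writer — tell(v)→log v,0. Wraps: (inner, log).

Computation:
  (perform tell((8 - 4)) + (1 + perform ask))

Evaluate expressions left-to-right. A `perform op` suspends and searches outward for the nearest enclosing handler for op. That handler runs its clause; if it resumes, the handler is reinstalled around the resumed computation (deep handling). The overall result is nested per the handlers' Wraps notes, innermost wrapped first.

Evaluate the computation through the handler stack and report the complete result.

Answer: ([3], (4))

Evaluation trace:
tell(4) @ H2 ⇒ log+=4
ask @ H1 ⇒ 2
H0 returns [3]
H1 returns [3]
H2 returns ([3], (4))
= ([3], (4))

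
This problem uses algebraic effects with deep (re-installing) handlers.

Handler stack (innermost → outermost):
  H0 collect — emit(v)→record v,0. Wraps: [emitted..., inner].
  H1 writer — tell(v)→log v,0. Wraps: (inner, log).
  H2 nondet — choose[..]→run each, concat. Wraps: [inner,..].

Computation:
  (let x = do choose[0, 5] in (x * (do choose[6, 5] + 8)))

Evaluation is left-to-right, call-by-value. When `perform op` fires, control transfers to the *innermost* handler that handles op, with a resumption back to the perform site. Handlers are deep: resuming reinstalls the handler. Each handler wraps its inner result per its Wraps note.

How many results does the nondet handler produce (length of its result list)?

Answer: 4

Step-by-step:
choose[0, 5] @ H2
  branch[0] choose=0:
    choose[6, 5] @ H2
      branch[0] choose=6:
        H0 returns [0]
        H1 returns ([0], ())
        H2 returns [([0], ())]
      branch[1] choose=5:
        H0 returns [0]
        H1 returns ([0], ())
        H2 returns [([0], ())]
  branch[1] choose=5:
    choose[6, 5] @ H2
      branch[0] choose=6:
        H0 returns [70]
        H1 returns ([70], ())
        H2 returns [([70], ())]
      branch[1] choose=5:
        H0 returns [65]
        H1 returns ([65], ())
        H2 returns [([65], ())]
= [([0], ()), ([0], ()), ([70], ()), ([65], ())]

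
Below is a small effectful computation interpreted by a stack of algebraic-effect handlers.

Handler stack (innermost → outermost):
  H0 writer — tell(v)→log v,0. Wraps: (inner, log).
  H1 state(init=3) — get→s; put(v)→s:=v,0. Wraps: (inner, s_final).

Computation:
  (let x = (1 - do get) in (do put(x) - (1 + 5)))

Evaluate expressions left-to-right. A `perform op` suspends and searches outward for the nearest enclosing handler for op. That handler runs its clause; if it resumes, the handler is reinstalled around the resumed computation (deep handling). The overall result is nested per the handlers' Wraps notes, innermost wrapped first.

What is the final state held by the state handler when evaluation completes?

Answer: -2

Evaluation trace:
get @ H1 ⇒ 3
put(-2) @ H1 ⇒ s:=-2
H0 returns (-6, ())
H1 returns ((-6, ()), -2)
= ((-6, ()), -2)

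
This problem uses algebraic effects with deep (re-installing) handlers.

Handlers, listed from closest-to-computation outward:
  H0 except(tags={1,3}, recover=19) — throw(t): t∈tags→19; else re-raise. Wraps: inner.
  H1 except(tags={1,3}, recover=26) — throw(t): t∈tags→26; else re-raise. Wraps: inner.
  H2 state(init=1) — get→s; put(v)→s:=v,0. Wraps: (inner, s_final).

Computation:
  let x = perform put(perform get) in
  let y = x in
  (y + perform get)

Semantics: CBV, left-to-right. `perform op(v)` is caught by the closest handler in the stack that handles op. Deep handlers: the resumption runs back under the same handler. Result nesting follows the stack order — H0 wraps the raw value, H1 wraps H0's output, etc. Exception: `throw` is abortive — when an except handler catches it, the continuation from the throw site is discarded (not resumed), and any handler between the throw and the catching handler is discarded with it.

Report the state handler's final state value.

Working:
get @ H2 ⇒ 1
put(1) @ H2 ⇒ s:=1
get @ H2 ⇒ 1
H0 returns 1
H1 returns 1
H2 returns (1, 1)
= (1, 1)

Answer: 1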